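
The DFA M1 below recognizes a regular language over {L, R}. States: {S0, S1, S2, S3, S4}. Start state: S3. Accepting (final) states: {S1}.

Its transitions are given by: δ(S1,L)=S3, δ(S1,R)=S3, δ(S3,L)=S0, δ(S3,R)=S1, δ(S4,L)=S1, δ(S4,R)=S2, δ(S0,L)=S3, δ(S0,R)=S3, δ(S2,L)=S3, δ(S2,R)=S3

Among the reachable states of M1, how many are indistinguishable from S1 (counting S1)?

1

First remove the unreachable states {S2,S4}; 3 states remain.
P0 = {S1} | {S0,S3}.
Split {S0,S3} by δ(·,R) → {S0} and {S3}.
No further refinement is possible. Final partition (3 blocks): {S1} | {S0} | {S3}.
State S1 belongs to the block {S1}, which has 1 states.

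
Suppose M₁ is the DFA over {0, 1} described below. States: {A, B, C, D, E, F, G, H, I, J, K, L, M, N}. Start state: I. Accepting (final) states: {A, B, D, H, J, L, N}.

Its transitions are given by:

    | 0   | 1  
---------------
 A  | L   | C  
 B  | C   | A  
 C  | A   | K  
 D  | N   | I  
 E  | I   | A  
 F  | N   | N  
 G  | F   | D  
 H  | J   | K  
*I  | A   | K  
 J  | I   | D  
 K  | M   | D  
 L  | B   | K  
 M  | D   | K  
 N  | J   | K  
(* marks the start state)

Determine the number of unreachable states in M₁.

4

Starting at I and following transitions, the reachable set is {A, B, C, D, I, J, K, L, M, N}. That leaves E, F, G, H unreachable — 4 in total.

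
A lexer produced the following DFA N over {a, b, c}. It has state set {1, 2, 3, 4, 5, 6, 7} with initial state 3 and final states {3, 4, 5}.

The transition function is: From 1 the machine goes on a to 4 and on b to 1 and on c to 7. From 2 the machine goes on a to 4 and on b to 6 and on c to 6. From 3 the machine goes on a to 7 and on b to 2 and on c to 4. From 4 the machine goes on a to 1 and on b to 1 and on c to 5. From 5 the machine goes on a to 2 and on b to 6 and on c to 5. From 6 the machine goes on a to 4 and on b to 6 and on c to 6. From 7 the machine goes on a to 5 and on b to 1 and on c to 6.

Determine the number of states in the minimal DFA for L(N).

2

All states are reachable from the start state.
P0 = {3,4,5} | {1,2,6,7}.
The partition is now stable with 2 blocks: {3,4,5} | {1,2,6,7}.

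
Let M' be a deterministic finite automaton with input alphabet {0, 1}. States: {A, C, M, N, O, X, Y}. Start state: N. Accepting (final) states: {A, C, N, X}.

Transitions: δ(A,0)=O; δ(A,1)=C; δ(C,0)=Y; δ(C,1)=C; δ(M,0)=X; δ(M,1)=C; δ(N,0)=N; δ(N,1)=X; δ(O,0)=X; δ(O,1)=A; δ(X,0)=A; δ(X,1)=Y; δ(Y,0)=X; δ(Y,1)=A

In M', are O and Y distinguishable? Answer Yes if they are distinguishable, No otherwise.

States {M} cannot be reached from the start state, so discard them.
Start with accepting vs non-accepting: {A,C,N,X} | {O,Y}.
Split {A,C,N,X} by δ(·,0) → {A,C} and {N,X}.
Split {N,X} by δ(·,0) → {X} and {N}.
Stable partition: {A,C} | {O,Y} | {X} | {N} — 4 equivalence classes.
O and Y lie in the same block of the stable partition, so they are equivalent — no string distinguishes them.

No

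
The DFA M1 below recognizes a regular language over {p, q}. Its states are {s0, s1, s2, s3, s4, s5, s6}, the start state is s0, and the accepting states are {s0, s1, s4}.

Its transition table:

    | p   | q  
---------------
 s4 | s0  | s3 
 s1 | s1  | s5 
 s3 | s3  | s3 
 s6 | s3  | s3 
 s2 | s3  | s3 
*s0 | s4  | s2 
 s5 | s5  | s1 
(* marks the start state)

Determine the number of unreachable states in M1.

3

Starting at s0 and following transitions, the reachable set is {s0, s2, s3, s4}. That leaves s1, s5, s6 unreachable — 3 in total.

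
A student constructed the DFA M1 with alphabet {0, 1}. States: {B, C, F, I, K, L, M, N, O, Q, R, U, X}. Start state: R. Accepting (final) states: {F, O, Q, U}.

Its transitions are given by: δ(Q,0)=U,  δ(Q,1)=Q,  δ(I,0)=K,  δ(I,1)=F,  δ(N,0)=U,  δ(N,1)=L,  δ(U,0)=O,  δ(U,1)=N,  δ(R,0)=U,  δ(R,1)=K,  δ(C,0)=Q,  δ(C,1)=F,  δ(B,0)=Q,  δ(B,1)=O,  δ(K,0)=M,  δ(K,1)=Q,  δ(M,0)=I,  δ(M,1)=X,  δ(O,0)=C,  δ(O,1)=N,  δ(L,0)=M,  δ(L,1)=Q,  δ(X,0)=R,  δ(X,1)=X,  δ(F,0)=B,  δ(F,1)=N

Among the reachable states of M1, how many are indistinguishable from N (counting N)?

Every state is reachable, so we keep all 13.
P0 = {F,O,Q,U} | {B,C,I,K,L,M,N,R,X}.
On input 0, block {F,O,Q,U} splits into {F,O} and {Q,U}.
On input 0, block {B,C,I,K,L,M,N,R,X} splits into {I,K,L,M,X} and {B,C,N,R}.
On input 0, block {I,K,L,M,X} splits into {I,K,L,M} and {X}.
Refine {I,K,L,M} on symbol 1: members go to different blocks, giving {K,L} and {M} and {I}.
Split {Q,U} by δ(·,0) → {Q} and {U}.
On input 0, block {B,C,N,R} splits into {B,C} and {N,R}.
No further refinement is possible. Final partition (9 blocks): {F,O} | {K,L} | {Q} | {B,C} | {X} | {M} | {I} | {U} | {N,R}.
The equivalence class containing N is {N,R}, of size 2.

2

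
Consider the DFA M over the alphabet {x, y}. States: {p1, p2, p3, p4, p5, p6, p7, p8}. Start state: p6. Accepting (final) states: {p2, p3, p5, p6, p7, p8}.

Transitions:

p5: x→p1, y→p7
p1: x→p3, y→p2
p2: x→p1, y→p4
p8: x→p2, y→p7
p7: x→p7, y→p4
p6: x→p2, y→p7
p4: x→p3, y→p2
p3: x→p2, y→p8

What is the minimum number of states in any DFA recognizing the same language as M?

5

Reachable states from the start: {p1,p2,p3,p4,p6,p7,p8}. Unreachable: {p5} — drop them.
P0 = {p2,p3,p6,p7,p8} | {p1,p4}.
Split {p2,p3,p6,p7,p8} by δ(·,x) → {p3,p6,p7,p8} and {p2}.
On input x, block {p3,p6,p7,p8} splits into {p3,p6,p8} and {p7}.
On input y, block {p3,p6,p8} splits into {p6,p8} and {p3}.
The partition is now stable with 5 blocks: {p6,p8} | {p1,p4} | {p2} | {p7} | {p3}.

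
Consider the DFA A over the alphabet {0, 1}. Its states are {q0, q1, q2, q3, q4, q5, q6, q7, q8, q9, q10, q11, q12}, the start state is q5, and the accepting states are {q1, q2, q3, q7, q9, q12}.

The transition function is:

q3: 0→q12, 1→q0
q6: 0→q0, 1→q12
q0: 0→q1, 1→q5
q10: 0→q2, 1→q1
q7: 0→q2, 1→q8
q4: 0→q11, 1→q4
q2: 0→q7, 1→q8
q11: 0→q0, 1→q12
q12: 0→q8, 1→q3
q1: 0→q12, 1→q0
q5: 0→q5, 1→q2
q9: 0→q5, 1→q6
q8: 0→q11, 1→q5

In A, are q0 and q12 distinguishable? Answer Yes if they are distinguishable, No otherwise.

Yes

States {q4,q6,q9,q10} cannot be reached from the start state, so discard them.
P0 = {q1,q2,q3,q7,q12} | {q0,q5,q8,q11}.
Split {q1,q2,q3,q7,q12} by δ(·,0) → {q1,q2,q3,q7} and {q12}.
Refine {q1,q2,q3,q7} on symbol 0: members go to different blocks, giving {q1,q3} and {q2,q7}.
Split {q0,q5,q8,q11} by δ(·,0) → {q5,q8,q11} and {q0}.
Refine {q5,q8,q11} on symbol 0: members go to different blocks, giving {q5,q8} and {q11}.
On input 0, block {q5,q8} splits into {q5} and {q8}.
No further refinement is possible. Final partition (7 blocks): {q1,q3} | {q5} | {q12} | {q2,q7} | {q0} | {q11} | {q8}.
q0 and q12 end up in different blocks, so they are distinguishable. For instance, the string 'ε' is accepted from only q12.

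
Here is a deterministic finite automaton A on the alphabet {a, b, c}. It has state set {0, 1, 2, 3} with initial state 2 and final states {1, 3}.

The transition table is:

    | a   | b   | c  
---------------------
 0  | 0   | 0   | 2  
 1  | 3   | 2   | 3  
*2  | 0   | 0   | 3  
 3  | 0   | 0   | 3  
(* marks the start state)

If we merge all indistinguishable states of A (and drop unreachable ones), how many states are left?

3

States {1} cannot be reached from the start state, so discard them.
Start with accepting vs non-accepting: {3} | {0,2}.
Refine {0,2} on symbol c: members go to different blocks, giving {0} and {2}.
Stable partition: {3} | {0} | {2} — 3 equivalence classes.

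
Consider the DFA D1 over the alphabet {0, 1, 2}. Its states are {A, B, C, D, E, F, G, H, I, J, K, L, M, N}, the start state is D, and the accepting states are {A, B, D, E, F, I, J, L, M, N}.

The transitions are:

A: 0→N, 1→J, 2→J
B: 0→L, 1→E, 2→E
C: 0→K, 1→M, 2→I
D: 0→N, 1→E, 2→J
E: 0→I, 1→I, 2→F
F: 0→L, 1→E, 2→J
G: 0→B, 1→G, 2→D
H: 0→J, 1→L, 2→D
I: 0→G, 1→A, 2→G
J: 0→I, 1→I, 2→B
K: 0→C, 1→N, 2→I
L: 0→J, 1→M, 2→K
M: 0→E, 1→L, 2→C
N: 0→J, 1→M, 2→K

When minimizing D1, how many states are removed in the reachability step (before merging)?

BFS from D reaches {A, B, C, D, E, F, G, I, J, K, L, M, N}; the 1 state(s) H are never visited.

1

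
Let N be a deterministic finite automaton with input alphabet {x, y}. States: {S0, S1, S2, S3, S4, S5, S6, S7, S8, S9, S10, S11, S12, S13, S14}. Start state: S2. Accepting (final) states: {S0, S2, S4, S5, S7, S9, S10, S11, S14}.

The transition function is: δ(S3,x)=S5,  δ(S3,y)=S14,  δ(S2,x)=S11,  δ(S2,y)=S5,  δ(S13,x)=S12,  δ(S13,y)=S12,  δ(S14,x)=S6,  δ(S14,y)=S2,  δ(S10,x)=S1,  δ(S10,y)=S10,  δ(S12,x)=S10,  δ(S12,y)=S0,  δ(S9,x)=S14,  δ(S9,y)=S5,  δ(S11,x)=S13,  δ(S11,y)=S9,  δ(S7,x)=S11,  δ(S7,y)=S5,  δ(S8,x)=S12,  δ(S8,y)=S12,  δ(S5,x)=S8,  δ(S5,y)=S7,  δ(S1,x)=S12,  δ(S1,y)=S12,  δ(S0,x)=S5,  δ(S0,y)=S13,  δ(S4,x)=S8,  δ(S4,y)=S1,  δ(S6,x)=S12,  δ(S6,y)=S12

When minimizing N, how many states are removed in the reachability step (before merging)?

2

No path from S2 leads to S3, S4; the other 13 states are all reachable.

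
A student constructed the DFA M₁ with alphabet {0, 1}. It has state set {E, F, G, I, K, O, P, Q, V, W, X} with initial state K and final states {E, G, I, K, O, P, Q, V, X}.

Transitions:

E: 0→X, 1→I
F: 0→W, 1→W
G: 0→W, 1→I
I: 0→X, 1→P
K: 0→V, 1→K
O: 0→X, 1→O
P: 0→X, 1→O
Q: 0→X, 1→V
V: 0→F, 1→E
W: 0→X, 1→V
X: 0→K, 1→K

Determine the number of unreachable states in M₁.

No path from K leads to G, Q; the other 9 states are all reachable.

2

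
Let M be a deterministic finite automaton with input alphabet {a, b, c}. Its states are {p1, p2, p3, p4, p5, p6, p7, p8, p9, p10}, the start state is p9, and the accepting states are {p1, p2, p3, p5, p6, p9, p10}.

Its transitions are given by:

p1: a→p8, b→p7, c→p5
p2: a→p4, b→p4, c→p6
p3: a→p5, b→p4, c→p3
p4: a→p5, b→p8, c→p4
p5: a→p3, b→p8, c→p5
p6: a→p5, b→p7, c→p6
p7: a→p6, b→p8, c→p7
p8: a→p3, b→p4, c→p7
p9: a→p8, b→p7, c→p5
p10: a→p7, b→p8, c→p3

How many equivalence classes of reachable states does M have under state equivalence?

3

First remove the unreachable states {p1,p2,p10}; 7 states remain.
Start with accepting vs non-accepting: {p3,p5,p6,p9} | {p4,p7,p8}.
On input a, block {p3,p5,p6,p9} splits into {p3,p5,p6} and {p9}.
The partition is now stable with 3 blocks: {p3,p5,p6} | {p4,p7,p8} | {p9}.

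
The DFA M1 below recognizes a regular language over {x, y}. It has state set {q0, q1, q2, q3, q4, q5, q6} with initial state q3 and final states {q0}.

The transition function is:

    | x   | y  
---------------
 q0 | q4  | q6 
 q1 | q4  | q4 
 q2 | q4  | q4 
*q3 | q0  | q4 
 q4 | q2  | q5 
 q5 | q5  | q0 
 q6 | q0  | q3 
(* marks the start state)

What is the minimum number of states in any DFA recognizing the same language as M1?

Reachable states from the start: {q0,q2,q3,q4,q5,q6}. Unreachable: {q1} — drop them.
P0 = {q0} | {q2,q3,q4,q5,q6}.
On input x, block {q2,q3,q4,q5,q6} splits into {q2,q4,q5} and {q3,q6}.
On input y, block {q2,q4,q5} splits into {q2,q4} and {q5}.
Refine {q2,q4} on symbol y: members go to different blocks, giving {q2} and {q4}.
On input y, block {q3,q6} splits into {q3} and {q6}.
Stable partition: {q0} | {q2} | {q3} | {q5} | {q4} | {q6} — 6 equivalence classes.

6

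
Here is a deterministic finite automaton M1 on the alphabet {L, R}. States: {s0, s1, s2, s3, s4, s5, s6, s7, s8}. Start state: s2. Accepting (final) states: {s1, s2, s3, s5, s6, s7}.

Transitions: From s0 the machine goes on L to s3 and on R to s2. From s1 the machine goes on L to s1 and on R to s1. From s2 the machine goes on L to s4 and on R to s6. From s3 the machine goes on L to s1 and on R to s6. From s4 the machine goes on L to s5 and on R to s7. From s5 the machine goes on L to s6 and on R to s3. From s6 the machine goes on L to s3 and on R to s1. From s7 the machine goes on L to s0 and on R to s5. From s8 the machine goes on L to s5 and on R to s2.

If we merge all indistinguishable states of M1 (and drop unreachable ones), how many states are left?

First remove the unreachable states {s8}; 8 states remain.
Initial partition by acceptance: {s1,s2,s3,s5,s6,s7} | {s0,s4}.
Refine {s1,s2,s3,s5,s6,s7} on symbol L: members go to different blocks, giving {s1,s3,s5,s6} and {s2,s7}.
No further refinement is possible. Final partition (3 blocks): {s1,s3,s5,s6} | {s0,s4} | {s2,s7}.

3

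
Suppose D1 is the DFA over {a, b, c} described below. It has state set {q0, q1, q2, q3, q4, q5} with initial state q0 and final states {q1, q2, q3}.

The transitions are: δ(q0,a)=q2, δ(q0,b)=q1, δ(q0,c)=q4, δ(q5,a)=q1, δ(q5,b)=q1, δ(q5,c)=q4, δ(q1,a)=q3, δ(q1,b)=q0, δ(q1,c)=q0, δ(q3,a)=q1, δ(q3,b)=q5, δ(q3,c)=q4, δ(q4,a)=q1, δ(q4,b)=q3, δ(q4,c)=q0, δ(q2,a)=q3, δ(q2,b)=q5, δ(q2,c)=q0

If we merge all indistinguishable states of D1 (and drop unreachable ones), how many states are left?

2

Start with accepting vs non-accepting: {q1,q2,q3} | {q0,q4,q5}.
Stable partition: {q1,q2,q3} | {q0,q4,q5} — 2 equivalence classes.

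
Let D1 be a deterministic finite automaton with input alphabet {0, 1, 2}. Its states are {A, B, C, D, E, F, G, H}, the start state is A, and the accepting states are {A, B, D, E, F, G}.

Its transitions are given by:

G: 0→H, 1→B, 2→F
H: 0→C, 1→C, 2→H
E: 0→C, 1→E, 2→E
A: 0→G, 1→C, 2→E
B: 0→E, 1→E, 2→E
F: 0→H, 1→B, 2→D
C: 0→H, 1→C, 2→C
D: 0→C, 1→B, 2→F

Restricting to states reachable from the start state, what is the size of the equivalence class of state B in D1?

1

All states are reachable from the start state.
Start with accepting vs non-accepting: {A,B,D,E,F,G} | {C,H}.
Refine {A,B,D,E,F,G} on symbol 0: members go to different blocks, giving {D,E,F,G} and {A,B}.
Refine {D,E,F,G} on symbol 1: members go to different blocks, giving {D,F,G} and {E}.
Split {A,B} by δ(·,0) → {A} and {B}.
No further refinement is possible. Final partition (5 blocks): {D,F,G} | {C,H} | {A} | {E} | {B}.
The equivalence class containing B is {B}, of size 1.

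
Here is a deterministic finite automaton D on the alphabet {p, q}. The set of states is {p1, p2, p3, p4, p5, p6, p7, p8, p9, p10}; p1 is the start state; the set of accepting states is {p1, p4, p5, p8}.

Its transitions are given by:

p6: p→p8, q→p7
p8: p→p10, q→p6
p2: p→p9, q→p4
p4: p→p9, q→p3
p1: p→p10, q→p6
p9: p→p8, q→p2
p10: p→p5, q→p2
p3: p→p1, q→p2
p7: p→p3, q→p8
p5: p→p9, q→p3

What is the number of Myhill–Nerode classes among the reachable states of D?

3

Every state is reachable, so we keep all 10.
P0 = {p1,p4,p5,p8} | {p2,p3,p6,p7,p9,p10}.
Split {p2,p3,p6,p7,p9,p10} by δ(·,p) → {p3,p6,p9,p10} and {p2,p7}.
The partition is now stable with 3 blocks: {p1,p4,p5,p8} | {p3,p6,p9,p10} | {p2,p7}.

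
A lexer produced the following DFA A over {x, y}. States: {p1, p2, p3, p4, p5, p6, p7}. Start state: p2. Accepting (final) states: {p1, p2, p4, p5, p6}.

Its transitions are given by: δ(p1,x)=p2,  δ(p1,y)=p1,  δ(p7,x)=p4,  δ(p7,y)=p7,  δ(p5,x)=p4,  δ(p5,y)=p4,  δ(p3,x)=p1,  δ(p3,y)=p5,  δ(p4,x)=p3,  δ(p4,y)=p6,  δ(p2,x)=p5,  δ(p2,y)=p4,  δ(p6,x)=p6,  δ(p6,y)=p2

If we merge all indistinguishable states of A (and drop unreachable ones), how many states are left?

Reachable states from the start: {p1,p2,p3,p4,p5,p6}. Unreachable: {p7} — drop them.
P0 = {p1,p2,p4,p5,p6} | {p3}.
Refine {p1,p2,p4,p5,p6} on symbol x: members go to different blocks, giving {p1,p2,p5,p6} and {p4}.
Refine {p1,p2,p5,p6} on symbol x: members go to different blocks, giving {p1,p2,p6} and {p5}.
On input x, block {p1,p2,p6} splits into {p1,p6} and {p2}.
Split {p1,p6} by δ(·,x) → {p1} and {p6}.
The partition is now stable with 6 blocks: {p1} | {p3} | {p4} | {p5} | {p2} | {p6}.

6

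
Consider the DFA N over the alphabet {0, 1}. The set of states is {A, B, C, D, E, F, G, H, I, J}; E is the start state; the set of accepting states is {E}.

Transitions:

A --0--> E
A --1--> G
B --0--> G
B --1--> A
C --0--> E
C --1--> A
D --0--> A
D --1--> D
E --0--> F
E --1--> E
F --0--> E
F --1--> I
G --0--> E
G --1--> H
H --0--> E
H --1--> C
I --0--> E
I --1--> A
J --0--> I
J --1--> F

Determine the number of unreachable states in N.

3

BFS from E reaches {A, C, E, F, G, H, I}; the 3 state(s) B, D, J are never visited.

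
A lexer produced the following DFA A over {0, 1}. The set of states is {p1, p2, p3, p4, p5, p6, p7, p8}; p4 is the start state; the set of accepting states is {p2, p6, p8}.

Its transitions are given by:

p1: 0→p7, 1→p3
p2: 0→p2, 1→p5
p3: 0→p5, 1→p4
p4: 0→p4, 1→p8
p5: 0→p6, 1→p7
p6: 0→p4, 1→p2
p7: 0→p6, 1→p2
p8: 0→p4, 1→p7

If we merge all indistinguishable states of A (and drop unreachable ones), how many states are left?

6

States {p1,p3} cannot be reached from the start state, so discard them.
Initial partition by acceptance: {p2,p6,p8} | {p4,p5,p7}.
On input 0, block {p2,p6,p8} splits into {p6,p8} and {p2}.
On input 1, block {p6,p8} splits into {p6} and {p8}.
Refine {p4,p5,p7} on symbol 0: members go to different blocks, giving {p5,p7} and {p4}.
Split {p5,p7} by δ(·,1) → {p5} and {p7}.
Stable partition: {p6} | {p5} | {p2} | {p8} | {p4} | {p7} — 6 equivalence classes.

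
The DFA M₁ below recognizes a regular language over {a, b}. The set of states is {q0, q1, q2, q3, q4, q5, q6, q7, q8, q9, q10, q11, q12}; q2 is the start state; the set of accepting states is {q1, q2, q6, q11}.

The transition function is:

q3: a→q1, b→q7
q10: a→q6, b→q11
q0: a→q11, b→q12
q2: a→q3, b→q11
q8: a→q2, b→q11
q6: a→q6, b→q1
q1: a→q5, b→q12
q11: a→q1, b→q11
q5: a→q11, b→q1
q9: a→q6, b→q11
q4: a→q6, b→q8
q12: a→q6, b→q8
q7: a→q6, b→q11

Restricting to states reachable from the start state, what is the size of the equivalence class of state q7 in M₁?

1

Reachable states from the start: {q1,q2,q3,q5,q6,q7,q8,q11,q12}. Unreachable: {q0,q4,q9,q10} — drop them.
P0 = {q1,q2,q6,q11} | {q3,q5,q7,q8,q12}.
Split {q1,q2,q6,q11} by δ(·,a) → {q1,q2} and {q6,q11}.
On input b, block {q1,q2} splits into {q1} and {q2}.
Split {q3,q5,q7,q8,q12} by δ(·,a) → {q5,q7,q12} and {q3} and {q8}.
Split {q5,q7,q12} by δ(·,b) → {q5} and {q7} and {q12}.
Refine {q6,q11} on symbol a: members go to different blocks, giving {q6} and {q11}.
No further refinement is possible. Final partition (9 blocks): {q1} | {q5} | {q6} | {q2} | {q3} | {q8} | {q7} | {q12} | {q11}.
State q7 belongs to the block {q7}, which has 1 states.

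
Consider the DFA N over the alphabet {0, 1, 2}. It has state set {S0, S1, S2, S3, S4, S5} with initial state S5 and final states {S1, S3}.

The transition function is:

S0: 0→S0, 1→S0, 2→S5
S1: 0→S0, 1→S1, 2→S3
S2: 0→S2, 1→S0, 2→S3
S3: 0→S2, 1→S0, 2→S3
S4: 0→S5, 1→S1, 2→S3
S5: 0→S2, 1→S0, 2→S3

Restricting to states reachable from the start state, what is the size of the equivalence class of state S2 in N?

Reachable states from the start: {S0,S2,S3,S5}. Unreachable: {S1,S4} — drop them.
P0 = {S3} | {S0,S2,S5}.
Refine {S0,S2,S5} on symbol 2: members go to different blocks, giving {S2,S5} and {S0}.
No further refinement is possible. Final partition (3 blocks): {S3} | {S2,S5} | {S0}.
State S2 belongs to the block {S2,S5}, which has 2 states.

2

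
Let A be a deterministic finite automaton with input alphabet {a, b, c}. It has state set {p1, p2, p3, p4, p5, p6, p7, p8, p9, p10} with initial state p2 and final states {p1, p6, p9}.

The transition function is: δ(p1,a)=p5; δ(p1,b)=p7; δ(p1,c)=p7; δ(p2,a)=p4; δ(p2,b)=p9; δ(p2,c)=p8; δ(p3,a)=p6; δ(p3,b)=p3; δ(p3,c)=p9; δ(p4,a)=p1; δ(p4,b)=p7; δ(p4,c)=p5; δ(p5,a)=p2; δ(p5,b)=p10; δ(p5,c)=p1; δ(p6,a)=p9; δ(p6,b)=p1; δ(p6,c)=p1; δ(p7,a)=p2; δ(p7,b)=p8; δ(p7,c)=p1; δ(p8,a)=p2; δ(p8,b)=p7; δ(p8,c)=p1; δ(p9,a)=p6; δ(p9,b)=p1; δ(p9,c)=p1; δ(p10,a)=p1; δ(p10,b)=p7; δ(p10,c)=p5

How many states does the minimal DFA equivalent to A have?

States {p3} cannot be reached from the start state, so discard them.
P0 = {p1,p6,p9} | {p2,p4,p5,p7,p8,p10}.
On input a, block {p1,p6,p9} splits into {p6,p9} and {p1}.
Refine {p2,p4,p5,p7,p8,p10} on symbol a: members go to different blocks, giving {p2,p5,p7,p8} and {p4,p10}.
Split {p2,p5,p7,p8} by δ(·,a) → {p5,p7,p8} and {p2}.
On input b, block {p5,p7,p8} splits into {p7,p8} and {p5}.
Stable partition: {p6,p9} | {p7,p8} | {p1} | {p4,p10} | {p2} | {p5} — 6 equivalence classes.

6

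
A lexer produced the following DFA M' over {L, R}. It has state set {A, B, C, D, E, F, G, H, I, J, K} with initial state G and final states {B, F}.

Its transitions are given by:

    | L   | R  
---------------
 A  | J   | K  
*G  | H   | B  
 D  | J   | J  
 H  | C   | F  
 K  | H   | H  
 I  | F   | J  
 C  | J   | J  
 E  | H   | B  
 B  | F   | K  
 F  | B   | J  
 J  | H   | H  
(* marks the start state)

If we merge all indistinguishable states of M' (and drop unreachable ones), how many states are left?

First remove the unreachable states {A,D,E,I}; 7 states remain.
P0 = {B,F} | {C,G,H,J,K}.
Refine {C,G,H,J,K} on symbol R: members go to different blocks, giving {C,J,K} and {G,H}.
On input L, block {C,J,K} splits into {J,K} and {C}.
Refine {G,H} on symbol L: members go to different blocks, giving {G} and {H}.
Stable partition: {B,F} | {J,K} | {G} | {C} | {H} — 5 equivalence classes.

5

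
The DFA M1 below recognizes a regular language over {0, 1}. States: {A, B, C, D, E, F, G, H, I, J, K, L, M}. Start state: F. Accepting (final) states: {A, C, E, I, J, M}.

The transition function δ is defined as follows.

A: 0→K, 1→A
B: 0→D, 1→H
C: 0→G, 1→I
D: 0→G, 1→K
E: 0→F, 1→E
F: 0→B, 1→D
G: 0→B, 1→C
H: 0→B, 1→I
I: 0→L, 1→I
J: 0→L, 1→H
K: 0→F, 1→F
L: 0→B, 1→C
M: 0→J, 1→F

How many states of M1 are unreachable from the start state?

4

No path from F leads to A, E, J, M; the other 9 states are all reachable.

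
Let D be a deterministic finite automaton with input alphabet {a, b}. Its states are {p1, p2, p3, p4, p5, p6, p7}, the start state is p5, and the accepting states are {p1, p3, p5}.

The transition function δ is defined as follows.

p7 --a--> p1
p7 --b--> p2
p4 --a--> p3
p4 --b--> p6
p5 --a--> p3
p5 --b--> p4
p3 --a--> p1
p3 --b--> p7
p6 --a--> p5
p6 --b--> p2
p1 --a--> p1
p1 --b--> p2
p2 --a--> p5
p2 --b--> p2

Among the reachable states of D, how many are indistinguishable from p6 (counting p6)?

All states are reachable from the start state.
Start with accepting vs non-accepting: {p1,p3,p5} | {p2,p4,p6,p7}.
Stable partition: {p1,p3,p5} | {p2,p4,p6,p7} — 2 equivalence classes.
State p6 belongs to the block {p2,p4,p6,p7}, which has 4 states.

4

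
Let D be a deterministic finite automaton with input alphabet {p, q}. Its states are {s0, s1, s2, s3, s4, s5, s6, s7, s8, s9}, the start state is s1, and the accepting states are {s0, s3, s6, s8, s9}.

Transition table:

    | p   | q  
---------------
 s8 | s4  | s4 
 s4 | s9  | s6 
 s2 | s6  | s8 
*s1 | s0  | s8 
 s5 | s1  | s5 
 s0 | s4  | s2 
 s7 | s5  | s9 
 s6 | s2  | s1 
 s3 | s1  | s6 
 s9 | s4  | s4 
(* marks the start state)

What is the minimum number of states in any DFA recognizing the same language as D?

States {s3,s5,s7} cannot be reached from the start state, so discard them.
P0 = {s0,s6,s8,s9} | {s1,s2,s4}.
The partition is now stable with 2 blocks: {s0,s6,s8,s9} | {s1,s2,s4}.

2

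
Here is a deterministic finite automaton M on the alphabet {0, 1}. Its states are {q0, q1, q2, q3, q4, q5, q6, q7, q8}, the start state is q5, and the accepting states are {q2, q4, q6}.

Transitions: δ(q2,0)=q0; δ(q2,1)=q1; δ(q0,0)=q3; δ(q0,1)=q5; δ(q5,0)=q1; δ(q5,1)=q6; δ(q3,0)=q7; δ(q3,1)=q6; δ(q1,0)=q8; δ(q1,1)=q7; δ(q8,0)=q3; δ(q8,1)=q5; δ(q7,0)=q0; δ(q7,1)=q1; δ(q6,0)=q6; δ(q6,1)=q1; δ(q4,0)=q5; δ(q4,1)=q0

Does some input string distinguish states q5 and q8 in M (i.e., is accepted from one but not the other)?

Yes

Reachable states from the start: {q0,q1,q3,q5,q6,q7,q8}. Unreachable: {q2,q4} — drop them.
P0 = {q6} | {q0,q1,q3,q5,q7,q8}.
On input 1, block {q0,q1,q3,q5,q7,q8} splits into {q0,q1,q7,q8} and {q3,q5}.
Refine {q0,q1,q7,q8} on symbol 0: members go to different blocks, giving {q0,q8} and {q1,q7}.
Stable partition: {q6} | {q0,q8} | {q3,q5} | {q1,q7} — 4 equivalence classes.
q5 and q8 end up in different blocks, so they are distinguishable. For instance, the string '1' is accepted from only q5.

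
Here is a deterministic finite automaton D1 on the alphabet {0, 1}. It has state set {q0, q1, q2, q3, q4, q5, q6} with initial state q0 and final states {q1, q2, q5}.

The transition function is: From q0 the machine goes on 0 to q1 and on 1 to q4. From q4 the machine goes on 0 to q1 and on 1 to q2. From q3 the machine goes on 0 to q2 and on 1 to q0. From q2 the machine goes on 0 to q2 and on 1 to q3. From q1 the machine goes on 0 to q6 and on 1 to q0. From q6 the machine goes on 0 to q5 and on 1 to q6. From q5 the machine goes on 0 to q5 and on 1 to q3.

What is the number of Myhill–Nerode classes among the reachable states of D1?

6

Every state is reachable, so we keep all 7.
P0 = {q1,q2,q5} | {q0,q3,q4,q6}.
On input 0, block {q1,q2,q5} splits into {q2,q5} and {q1}.
Split {q0,q3,q4,q6} by δ(·,0) → {q0,q4} and {q3,q6}.
On input 1, block {q0,q4} splits into {q0} and {q4}.
Split {q3,q6} by δ(·,1) → {q3} and {q6}.
Stable partition: {q2,q5} | {q0} | {q1} | {q3} | {q4} | {q6} — 6 equivalence classes.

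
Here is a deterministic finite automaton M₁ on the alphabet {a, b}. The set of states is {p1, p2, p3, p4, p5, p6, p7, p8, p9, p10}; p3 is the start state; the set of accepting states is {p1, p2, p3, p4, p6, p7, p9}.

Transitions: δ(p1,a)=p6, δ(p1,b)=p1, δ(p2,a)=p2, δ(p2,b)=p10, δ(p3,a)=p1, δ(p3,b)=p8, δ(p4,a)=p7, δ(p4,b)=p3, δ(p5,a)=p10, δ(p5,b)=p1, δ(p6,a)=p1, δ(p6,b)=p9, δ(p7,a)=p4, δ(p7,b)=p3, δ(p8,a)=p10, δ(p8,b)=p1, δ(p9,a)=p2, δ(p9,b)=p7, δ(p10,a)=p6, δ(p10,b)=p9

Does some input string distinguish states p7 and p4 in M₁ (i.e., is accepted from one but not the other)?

No

First remove the unreachable states {p5}; 9 states remain.
Start with accepting vs non-accepting: {p1,p2,p3,p4,p6,p7,p9} | {p8,p10}.
Split {p1,p2,p3,p4,p6,p7,p9} by δ(·,b) → {p1,p4,p6,p7,p9} and {p2,p3}.
Refine {p1,p4,p6,p7,p9} on symbol a: members go to different blocks, giving {p1,p4,p6,p7} and {p9}.
Split {p1,p4,p6,p7} by δ(·,b) → {p4,p7} and {p1} and {p6}.
Refine {p8,p10} on symbol a: members go to different blocks, giving {p8} and {p10}.
On input a, block {p2,p3} splits into {p2} and {p3}.
No further refinement is possible. Final partition (8 blocks): {p4,p7} | {p8} | {p2} | {p9} | {p1} | {p6} | {p10} | {p3}.
p7 and p4 lie in the same block of the stable partition, so they are equivalent — no string distinguishes them.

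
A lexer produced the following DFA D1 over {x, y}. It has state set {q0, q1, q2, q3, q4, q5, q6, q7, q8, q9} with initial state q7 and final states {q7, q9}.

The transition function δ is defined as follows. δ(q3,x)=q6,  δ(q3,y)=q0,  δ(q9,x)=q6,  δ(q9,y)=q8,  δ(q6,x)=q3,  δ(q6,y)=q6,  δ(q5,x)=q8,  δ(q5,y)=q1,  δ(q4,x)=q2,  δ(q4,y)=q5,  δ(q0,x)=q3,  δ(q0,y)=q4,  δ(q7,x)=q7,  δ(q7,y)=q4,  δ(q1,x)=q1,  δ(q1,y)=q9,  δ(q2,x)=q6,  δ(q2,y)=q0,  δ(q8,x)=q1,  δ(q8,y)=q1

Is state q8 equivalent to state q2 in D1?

No

P0 = {q7,q9} | {q0,q1,q2,q3,q4,q5,q6,q8}.
Split {q7,q9} by δ(·,x) → {q7} and {q9}.
Refine {q0,q1,q2,q3,q4,q5,q6,q8} on symbol y: members go to different blocks, giving {q0,q2,q3,q4,q5,q6,q8} and {q1}.
Refine {q0,q2,q3,q4,q5,q6,q8} on symbol x: members go to different blocks, giving {q0,q2,q3,q4,q5,q6} and {q8}.
On input x, block {q0,q2,q3,q4,q5,q6} splits into {q0,q2,q3,q4,q6} and {q5}.
On input y, block {q0,q2,q3,q4,q6} splits into {q0,q2,q3,q6} and {q4}.
Refine {q0,q2,q3,q6} on symbol y: members go to different blocks, giving {q2,q3,q6} and {q0}.
Split {q2,q3,q6} by δ(·,y) → {q2,q3} and {q6}.
Stable partition: {q7} | {q2,q3} | {q9} | {q1} | {q8} | {q5} | {q4} | {q0} | {q6} — 9 equivalence classes.
q8 and q2 end up in different blocks, so they are distinguishable. For instance, the string 'xy' is accepted from only q8.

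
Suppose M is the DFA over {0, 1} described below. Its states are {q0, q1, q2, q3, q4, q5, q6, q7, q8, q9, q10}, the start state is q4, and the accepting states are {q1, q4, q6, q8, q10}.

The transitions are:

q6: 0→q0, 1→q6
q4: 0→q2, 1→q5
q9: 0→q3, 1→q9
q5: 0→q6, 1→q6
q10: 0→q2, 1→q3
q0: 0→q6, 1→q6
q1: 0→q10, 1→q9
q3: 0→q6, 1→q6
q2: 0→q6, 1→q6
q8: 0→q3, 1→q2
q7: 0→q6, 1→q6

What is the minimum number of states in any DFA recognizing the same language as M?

First remove the unreachable states {q1,q3,q7,q8,q9,q10}; 5 states remain.
Start with accepting vs non-accepting: {q4,q6} | {q0,q2,q5}.
Split {q4,q6} by δ(·,1) → {q4} and {q6}.
No further refinement is possible. Final partition (3 blocks): {q4} | {q0,q2,q5} | {q6}.

3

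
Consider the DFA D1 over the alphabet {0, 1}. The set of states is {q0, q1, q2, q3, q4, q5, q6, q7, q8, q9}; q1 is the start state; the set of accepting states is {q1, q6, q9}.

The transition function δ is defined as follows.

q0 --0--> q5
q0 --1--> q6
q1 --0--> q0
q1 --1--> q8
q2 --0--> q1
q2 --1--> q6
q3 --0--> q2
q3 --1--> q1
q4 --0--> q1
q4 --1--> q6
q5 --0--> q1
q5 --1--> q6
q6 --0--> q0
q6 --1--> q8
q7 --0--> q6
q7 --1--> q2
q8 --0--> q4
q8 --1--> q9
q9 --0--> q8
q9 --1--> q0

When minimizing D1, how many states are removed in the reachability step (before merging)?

3

Starting at q1 and following transitions, the reachable set is {q0, q1, q4, q5, q6, q8, q9}. That leaves q2, q3, q7 unreachable — 3 in total.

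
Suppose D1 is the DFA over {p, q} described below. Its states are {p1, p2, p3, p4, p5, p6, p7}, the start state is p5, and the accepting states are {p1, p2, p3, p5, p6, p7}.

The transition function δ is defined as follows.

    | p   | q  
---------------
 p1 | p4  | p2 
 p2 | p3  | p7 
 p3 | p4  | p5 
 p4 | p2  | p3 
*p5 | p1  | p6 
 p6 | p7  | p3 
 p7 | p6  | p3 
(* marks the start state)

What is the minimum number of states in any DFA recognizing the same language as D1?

4

Every state is reachable, so we keep all 7.
Start with accepting vs non-accepting: {p1,p2,p3,p5,p6,p7} | {p4}.
On input p, block {p1,p2,p3,p5,p6,p7} splits into {p2,p5,p6,p7} and {p1,p3}.
On input p, block {p2,p5,p6,p7} splits into {p2,p5} and {p6,p7}.
The partition is now stable with 4 blocks: {p2,p5} | {p4} | {p1,p3} | {p6,p7}.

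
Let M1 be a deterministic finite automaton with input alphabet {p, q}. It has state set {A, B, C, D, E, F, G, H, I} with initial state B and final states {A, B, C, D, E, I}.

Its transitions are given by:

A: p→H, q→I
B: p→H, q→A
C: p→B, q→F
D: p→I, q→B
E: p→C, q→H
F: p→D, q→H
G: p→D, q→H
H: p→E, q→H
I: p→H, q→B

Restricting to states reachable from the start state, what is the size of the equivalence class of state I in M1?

3

States {G} cannot be reached from the start state, so discard them.
P0 = {A,B,C,D,E,I} | {F,H}.
On input p, block {A,B,C,D,E,I} splits into {A,B,I} and {C,D,E}.
Split {C,D,E} by δ(·,p) → {C,D} and {E}.
Split {F,H} by δ(·,p) → {F} and {H}.
Split {C,D} by δ(·,q) → {C} and {D}.
No further refinement is possible. Final partition (6 blocks): {A,B,I} | {F} | {C} | {E} | {H} | {D}.
State I belongs to the block {A,B,I}, which has 3 states.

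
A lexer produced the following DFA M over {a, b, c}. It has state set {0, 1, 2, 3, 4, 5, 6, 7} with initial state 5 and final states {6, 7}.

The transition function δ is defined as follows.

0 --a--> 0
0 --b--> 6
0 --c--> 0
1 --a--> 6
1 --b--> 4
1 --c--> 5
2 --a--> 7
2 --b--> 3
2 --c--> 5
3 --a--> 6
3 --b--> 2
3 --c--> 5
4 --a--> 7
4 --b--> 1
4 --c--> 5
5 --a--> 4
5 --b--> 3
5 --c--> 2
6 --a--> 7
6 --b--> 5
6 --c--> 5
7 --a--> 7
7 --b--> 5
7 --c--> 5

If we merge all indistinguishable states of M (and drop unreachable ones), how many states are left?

3

Reachable states from the start: {1,2,3,4,5,6,7}. Unreachable: {0} — drop them.
Start with accepting vs non-accepting: {6,7} | {1,2,3,4,5}.
Split {1,2,3,4,5} by δ(·,a) → {1,2,3,4} and {5}.
The partition is now stable with 3 blocks: {6,7} | {1,2,3,4} | {5}.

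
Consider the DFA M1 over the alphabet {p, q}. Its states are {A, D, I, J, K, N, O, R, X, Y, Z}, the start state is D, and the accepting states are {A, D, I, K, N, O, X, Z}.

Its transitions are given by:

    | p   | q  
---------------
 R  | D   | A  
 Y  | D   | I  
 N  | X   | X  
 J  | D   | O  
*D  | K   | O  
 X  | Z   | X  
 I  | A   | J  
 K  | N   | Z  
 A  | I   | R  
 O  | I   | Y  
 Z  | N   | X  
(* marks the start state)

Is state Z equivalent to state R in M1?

No

Initial partition by acceptance: {A,D,I,K,N,O,X,Z} | {J,R,Y}.
On input q, block {A,D,I,K,N,O,X,Z} splits into {D,K,N,X,Z} and {A,I,O}.
On input q, block {D,K,N,X,Z} splits into {K,N,X,Z} and {D}.
No further refinement is possible. Final partition (4 blocks): {K,N,X,Z} | {J,R,Y} | {A,I,O} | {D}.
Z and R end up in different blocks, so they are distinguishable. For instance, the string 'ε' is accepted from only Z.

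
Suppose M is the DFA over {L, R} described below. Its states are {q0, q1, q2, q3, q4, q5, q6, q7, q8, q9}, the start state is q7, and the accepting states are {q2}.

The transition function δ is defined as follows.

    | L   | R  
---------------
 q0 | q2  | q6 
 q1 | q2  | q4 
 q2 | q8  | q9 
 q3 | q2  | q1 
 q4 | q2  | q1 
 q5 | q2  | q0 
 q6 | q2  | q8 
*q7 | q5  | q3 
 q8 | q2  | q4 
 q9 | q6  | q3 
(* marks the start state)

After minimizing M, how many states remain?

3

Start with accepting vs non-accepting: {q2} | {q0,q1,q3,q4,q5,q6,q7,q8,q9}.
Refine {q0,q1,q3,q4,q5,q6,q7,q8,q9} on symbol L: members go to different blocks, giving {q0,q1,q3,q4,q5,q6,q8} and {q7,q9}.
No further refinement is possible. Final partition (3 blocks): {q2} | {q0,q1,q3,q4,q5,q6,q8} | {q7,q9}.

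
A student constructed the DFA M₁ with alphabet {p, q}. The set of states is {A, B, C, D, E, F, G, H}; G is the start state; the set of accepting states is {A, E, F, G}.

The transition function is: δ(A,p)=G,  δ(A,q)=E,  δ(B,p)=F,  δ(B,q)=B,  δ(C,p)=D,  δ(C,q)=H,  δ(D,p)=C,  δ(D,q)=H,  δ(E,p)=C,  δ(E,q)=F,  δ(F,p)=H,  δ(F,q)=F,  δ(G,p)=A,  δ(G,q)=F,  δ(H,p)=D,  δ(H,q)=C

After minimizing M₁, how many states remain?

3

First remove the unreachable states {B}; 7 states remain.
P0 = {A,E,F,G} | {C,D,H}.
Split {A,E,F,G} by δ(·,p) → {A,G} and {E,F}.
No further refinement is possible. Final partition (3 blocks): {A,G} | {C,D,H} | {E,F}.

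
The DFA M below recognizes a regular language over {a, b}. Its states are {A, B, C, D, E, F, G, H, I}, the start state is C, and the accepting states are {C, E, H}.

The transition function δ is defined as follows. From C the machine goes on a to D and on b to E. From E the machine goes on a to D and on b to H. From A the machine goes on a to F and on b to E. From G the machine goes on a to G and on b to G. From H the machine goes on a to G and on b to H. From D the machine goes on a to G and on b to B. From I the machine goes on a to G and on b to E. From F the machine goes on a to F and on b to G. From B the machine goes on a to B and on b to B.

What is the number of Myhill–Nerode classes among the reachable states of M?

First remove the unreachable states {A,F,I}; 6 states remain.
Initial partition by acceptance: {C,E,H} | {B,D,G}.
The partition is now stable with 2 blocks: {C,E,H} | {B,D,G}.

2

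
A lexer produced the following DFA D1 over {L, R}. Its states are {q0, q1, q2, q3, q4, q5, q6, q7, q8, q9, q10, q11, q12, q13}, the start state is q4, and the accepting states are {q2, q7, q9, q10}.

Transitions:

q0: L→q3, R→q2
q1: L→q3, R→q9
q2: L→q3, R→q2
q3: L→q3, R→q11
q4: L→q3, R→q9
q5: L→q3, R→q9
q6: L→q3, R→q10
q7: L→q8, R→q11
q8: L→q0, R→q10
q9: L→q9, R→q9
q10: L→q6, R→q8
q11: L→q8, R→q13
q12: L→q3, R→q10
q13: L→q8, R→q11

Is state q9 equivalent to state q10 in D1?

No

States {q1,q5,q7,q12} cannot be reached from the start state, so discard them.
P0 = {q2,q9,q10} | {q0,q3,q4,q6,q8,q11,q13}.
Refine {q2,q9,q10} on symbol L: members go to different blocks, giving {q2,q10} and {q9}.
On input R, block {q2,q10} splits into {q2} and {q10}.
On input R, block {q0,q3,q4,q6,q8,q11,q13} splits into {q3,q11,q13} and {q6,q8} and {q0} and {q4}.
Refine {q3,q11,q13} on symbol L: members go to different blocks, giving {q11,q13} and {q3}.
Split {q6,q8} by δ(·,L) → {q6} and {q8}.
No further refinement is possible. Final partition (9 blocks): {q2} | {q11,q13} | {q9} | {q10} | {q6} | {q0} | {q4} | {q3} | {q8}.
q9 and q10 end up in different blocks, so they are distinguishable. For instance, the string 'L' is accepted from only q9.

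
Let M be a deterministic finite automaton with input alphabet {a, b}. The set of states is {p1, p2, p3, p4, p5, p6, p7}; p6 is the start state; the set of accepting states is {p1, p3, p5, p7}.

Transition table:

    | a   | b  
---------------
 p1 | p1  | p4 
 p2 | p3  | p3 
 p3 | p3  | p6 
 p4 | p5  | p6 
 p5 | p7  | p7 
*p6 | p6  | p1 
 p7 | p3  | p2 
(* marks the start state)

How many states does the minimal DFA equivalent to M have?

7

Start with accepting vs non-accepting: {p1,p3,p5,p7} | {p2,p4,p6}.
On input b, block {p1,p3,p5,p7} splits into {p1,p3,p7} and {p5}.
On input a, block {p2,p4,p6} splits into {p2} and {p4} and {p6}.
On input b, block {p1,p3,p7} splits into {p1} and {p3} and {p7}.
Stable partition: {p1} | {p2} | {p5} | {p4} | {p6} | {p3} | {p7} — 7 equivalence classes.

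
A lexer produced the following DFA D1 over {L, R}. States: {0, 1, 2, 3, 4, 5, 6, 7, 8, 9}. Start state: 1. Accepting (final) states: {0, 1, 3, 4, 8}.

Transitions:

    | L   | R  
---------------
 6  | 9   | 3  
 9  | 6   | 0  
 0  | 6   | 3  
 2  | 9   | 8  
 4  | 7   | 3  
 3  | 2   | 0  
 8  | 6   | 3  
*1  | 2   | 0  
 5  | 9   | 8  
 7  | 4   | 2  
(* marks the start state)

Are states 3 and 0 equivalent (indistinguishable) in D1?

Reachable states from the start: {0,1,2,3,6,8,9}. Unreachable: {4,5,7} — drop them.
P0 = {0,1,3,8} | {2,6,9}.
Stable partition: {0,1,3,8} | {2,6,9} — 2 equivalence classes.
3 and 0 lie in the same block of the stable partition, so they are equivalent — no string distinguishes them.

Yes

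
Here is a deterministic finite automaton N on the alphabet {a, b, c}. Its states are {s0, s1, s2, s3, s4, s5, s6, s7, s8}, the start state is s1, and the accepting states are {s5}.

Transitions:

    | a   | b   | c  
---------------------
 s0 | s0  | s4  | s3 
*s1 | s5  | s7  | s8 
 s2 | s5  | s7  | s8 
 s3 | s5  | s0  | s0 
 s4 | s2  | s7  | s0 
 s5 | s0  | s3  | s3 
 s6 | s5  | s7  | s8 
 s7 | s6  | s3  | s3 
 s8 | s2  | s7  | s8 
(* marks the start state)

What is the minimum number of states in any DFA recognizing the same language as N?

7

Every state is reachable, so we keep all 9.
Initial partition by acceptance: {s5} | {s0,s1,s2,s3,s4,s6,s7,s8}.
Refine {s0,s1,s2,s3,s4,s6,s7,s8} on symbol a: members go to different blocks, giving {s0,s4,s7,s8} and {s1,s2,s3,s6}.
On input a, block {s0,s4,s7,s8} splits into {s4,s7,s8} and {s0}.
On input b, block {s4,s7,s8} splits into {s4,s8} and {s7}.
Refine {s4,s8} on symbol c: members go to different blocks, giving {s4} and {s8}.
Refine {s1,s2,s3,s6} on symbol b: members go to different blocks, giving {s1,s2,s6} and {s3}.
No further refinement is possible. Final partition (7 blocks): {s5} | {s4} | {s1,s2,s6} | {s0} | {s7} | {s8} | {s3}.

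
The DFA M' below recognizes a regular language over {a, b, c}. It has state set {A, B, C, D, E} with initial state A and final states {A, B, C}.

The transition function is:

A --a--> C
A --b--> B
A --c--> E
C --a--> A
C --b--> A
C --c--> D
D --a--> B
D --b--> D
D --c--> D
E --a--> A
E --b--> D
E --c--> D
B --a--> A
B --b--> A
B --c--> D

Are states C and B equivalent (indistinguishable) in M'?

P0 = {A,B,C} | {D,E}.
The partition is now stable with 2 blocks: {A,B,C} | {D,E}.
C and B lie in the same block of the stable partition, so they are equivalent — no string distinguishes them.

Yes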